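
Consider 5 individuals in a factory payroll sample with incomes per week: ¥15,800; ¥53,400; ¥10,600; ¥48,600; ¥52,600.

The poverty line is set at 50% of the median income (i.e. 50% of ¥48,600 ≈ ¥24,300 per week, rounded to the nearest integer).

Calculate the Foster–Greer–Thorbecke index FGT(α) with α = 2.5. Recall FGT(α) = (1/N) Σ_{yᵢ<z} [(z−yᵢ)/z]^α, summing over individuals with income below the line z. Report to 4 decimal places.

Below z: ¥10,600, ¥15,800 (q = 2 of N = 5).
Shortfall ratios: (24300−10600)/24300 = 0.5638; (24300−15800)/24300 = 0.3498.
Raised to α = 2.5: 0.23866; 0.07237.
Sum = 0.311029; FGT(2.5) = 0.311029 / 5 = 0.0622.

0.0622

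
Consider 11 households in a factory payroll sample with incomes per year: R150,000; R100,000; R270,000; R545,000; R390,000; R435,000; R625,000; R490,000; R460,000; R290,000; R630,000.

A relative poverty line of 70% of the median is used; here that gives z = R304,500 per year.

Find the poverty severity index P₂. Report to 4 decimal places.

Below the line: R100,000, R150,000, R270,000, R290,000 (q = 4 of N = 11).
Gap ratios (z−y)/z: (304500−100000)/304500 = 0.6716; (304500−150000)/304500 = 0.5074; (304500−270000)/304500 = 0.1133; (304500−290000)/304500 = 0.0476.
Squared: 0.4510; 0.2574; 0.0128; 0.0023.
Sum = 0.723585; P₂ = 0.723585 / 11 = 0.0658.

0.0658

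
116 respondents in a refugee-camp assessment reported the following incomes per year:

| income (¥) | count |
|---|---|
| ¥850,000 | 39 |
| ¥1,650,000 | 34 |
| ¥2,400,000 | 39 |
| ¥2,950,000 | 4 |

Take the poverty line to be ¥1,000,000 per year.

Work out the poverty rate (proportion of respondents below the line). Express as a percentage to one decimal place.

39 of the 116 respondents have income below ¥1,000,000.
H = 39/116 = 33.6%.

33.6%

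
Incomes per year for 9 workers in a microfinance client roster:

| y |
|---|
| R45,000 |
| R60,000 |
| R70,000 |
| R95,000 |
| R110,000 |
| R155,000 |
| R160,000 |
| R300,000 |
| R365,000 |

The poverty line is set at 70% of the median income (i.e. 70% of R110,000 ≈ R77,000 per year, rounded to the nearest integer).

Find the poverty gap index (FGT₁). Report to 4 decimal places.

0.0808

Poor units: R45,000, R60,000, R70,000 (q = 3 of N = 9).
Shortfall ratios: (77000−45000)/77000 = 0.4156; (77000−60000)/77000 = 0.2208; (77000−70000)/77000 = 0.0909.
Sum of shortfalls = 0.727273; P₁ averages over all N: 0.727273 / 9 = 0.0808.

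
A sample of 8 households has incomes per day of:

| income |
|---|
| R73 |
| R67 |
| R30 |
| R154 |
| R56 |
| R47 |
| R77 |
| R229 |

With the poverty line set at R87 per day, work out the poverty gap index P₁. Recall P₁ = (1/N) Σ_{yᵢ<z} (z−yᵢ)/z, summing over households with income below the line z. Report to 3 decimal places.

0.247

Poor units: R30, R47, R56, R67, R73, R77 (q = 6 of N = 8).
Shortfall ratios: (87−30)/87 = 0.6552; (87−47)/87 = 0.4598; (87−56)/87 = 0.3563; (87−67)/87 = 0.2299; (87−73)/87 = 0.1609; (87−77)/87 = 0.1149.
Sum of shortfalls = 1.977011; P₁ averages over all N: 1.977011 / 8 = 0.247.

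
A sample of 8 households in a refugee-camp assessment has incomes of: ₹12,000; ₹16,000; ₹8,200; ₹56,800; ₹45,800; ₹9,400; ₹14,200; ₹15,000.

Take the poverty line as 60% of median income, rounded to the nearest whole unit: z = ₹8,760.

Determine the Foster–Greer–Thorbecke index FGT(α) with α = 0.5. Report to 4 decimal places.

Incomes under z: ₹8,200 (q = 1 of N = 8).
Gap ratios (z−y)/z: (8760−8200)/8760 = 0.0639.
Raised to α = 0.5: 0.25284.
Sum = 0.252838; FGT(0.5) = 0.252838 / 8 = 0.0316.

0.0316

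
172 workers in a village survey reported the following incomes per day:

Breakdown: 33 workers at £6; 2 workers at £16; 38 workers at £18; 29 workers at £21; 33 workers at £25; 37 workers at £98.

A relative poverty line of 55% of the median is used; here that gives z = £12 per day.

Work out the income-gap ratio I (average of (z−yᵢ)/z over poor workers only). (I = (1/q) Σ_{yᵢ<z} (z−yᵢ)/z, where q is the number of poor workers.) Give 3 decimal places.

0.500

Below the line: 33×£6 (q = 33 of N = 172).
Relative gaps: 0.5000 (×33); sum = 16.500000.
I averages over the q = 33 poor units only: 16.500000 / 33 = 0.500.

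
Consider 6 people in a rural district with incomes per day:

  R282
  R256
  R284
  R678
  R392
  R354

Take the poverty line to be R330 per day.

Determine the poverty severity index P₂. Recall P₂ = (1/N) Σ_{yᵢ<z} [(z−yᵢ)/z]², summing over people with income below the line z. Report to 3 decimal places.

Below the line: R256, R282, R284 (q = 3 of N = 6).
Shortfall ratios: (330−256)/330 = 0.2242; (330−282)/330 = 0.1455; (330−284)/330 = 0.1394.
Squared: 0.0503; 0.0212; 0.0194.
Sum = 0.090872; P₂ = 0.090872 / 6 = 0.015.

0.015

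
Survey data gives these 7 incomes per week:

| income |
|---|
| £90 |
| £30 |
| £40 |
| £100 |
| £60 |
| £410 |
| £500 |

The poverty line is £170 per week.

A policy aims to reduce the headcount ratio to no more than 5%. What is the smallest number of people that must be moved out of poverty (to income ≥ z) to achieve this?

Currently q = 5 of N = 7 are below the line (H = 0.714).
A headcount ratio of at most 5% allows at most ⌊0.05 × 7⌋ = 0 poor people.
So at least 5 − 0 = 5 must be lifted.

5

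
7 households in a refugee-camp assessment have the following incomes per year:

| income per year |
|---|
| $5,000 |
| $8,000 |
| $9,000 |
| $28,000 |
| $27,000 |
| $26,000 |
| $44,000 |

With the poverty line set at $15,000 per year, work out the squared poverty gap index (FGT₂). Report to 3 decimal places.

0.117

Below z: $5,000, $8,000, $9,000 (q = 3 of N = 7).
Normalized shortfalls: (15000−5000)/15000 = 0.6667; (15000−8000)/15000 = 0.4667; (15000−9000)/15000 = 0.4000.
Squared: 0.4444; 0.2178; 0.1600.
Sum = 0.822222; P₂ = 0.822222 / 7 = 0.117.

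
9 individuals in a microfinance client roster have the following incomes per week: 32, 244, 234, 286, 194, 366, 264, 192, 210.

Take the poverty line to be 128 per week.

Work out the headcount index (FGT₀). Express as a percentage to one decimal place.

1 of the 9 individuals have income below 128.
H = 1/9 = 11.1%.

11.1%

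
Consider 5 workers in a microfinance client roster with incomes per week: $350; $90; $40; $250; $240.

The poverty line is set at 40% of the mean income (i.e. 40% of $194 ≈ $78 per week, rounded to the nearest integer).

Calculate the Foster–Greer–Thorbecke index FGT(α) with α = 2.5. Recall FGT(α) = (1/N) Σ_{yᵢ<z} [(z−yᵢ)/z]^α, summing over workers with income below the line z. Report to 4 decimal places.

0.0331

Below the line: $40 (q = 1 of N = 5).
Normalized shortfalls: (78−40)/78 = 0.4872.
Raised to α = 2.5: 0.16566.
Sum = 0.165662; FGT(2.5) = 0.165662 / 5 = 0.0331.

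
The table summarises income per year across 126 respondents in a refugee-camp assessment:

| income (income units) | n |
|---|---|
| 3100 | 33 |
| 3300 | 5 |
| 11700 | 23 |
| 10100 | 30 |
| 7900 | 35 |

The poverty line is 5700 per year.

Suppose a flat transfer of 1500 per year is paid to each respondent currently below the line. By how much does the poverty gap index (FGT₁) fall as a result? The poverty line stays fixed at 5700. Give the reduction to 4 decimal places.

Before: below the line — 33×3100, 5×3300; poverty gap index (FGT₁) = 0.136174.
After the 1500 transfer: below the line — 33×4600, 5×4800; poverty gap index (FGT₁) = 0.056809.
Reduction = 0.136174 − 0.056809 = 0.0794.

0.0794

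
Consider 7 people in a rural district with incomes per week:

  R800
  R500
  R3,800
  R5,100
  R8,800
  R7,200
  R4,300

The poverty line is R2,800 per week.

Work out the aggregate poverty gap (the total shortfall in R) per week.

R4,300

Below z: R500, R800 (q = 2 of N = 7).
Individual gaps: 2800−500 = 2300; 2800−800 = 2000.
Aggregate gap = R4,300.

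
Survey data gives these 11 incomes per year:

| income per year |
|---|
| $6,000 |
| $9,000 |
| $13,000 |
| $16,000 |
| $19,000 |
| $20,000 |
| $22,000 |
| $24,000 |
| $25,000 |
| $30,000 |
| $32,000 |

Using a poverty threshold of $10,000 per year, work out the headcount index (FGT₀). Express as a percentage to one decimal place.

18.2%

2 of the 11 respondents have income below $10,000.
H = 2/11 = 18.2%.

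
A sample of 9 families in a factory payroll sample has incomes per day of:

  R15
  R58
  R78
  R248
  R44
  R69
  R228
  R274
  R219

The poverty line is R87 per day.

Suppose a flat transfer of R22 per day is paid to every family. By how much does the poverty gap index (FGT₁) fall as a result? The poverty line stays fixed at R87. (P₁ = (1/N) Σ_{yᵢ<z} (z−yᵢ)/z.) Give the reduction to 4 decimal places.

0.1188

Before: below the line — R15, R44, R58, R69, R78; poverty gap index (FGT₁) = 0.218391.
After the R22 transfer: below the line — R37, R66, R80; poverty gap index (FGT₁) = 0.099617.
Reduction = 0.218391 − 0.099617 = 0.1188.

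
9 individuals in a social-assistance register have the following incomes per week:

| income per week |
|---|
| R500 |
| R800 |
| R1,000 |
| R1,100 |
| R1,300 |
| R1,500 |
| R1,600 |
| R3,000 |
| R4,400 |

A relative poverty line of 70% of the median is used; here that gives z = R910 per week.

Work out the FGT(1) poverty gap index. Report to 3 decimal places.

Below z: R500, R800 (q = 2 of N = 9).
Normalized shortfalls: (910−500)/910 = 0.4505; (910−800)/910 = 0.1209.
Σ = 0.571429. Dividing by the full population N = 9 gives P₁ = 0.063.

0.063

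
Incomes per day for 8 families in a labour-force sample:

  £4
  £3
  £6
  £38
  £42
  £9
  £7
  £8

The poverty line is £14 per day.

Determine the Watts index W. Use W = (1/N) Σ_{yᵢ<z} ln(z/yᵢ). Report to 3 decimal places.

Below the line: £3, £4, £6, £7, £8, £9 (q = 6 of N = 8).
Log gaps: ln(14/3) = 1.5404; ln(14/4) = 1.2528; ln(14/6) = 0.8473; ln(14/7) = 0.6931; ln(14/8) = 0.5596; ln(14/9) = 0.4418.
W = 5.335102 / 8 = 0.667.

0.667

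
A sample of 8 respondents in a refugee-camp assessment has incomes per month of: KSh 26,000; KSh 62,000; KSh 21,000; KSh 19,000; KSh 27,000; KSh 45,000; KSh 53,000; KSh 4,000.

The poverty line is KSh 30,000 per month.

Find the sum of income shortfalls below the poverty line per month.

KSh 53,000

Below z: KSh 4,000, KSh 19,000, KSh 21,000, KSh 26,000, KSh 27,000 (q = 5 of N = 8).
Individual gaps: 30000−4000 = 26000; 30000−19000 = 11000; 30000−21000 = 9000; 30000−26000 = 4000; 30000−27000 = 3000.
Aggregate gap = KSh 53,000.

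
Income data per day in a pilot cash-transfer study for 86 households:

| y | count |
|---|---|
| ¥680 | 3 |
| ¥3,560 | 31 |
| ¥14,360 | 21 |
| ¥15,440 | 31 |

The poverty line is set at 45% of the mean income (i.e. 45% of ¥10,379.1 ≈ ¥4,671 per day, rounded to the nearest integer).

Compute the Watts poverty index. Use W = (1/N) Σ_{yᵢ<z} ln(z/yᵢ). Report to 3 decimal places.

0.165

Incomes under z: 3×¥680, 31×¥3,560 (q = 34 of N = 86).
ln(z/y) terms: ln(4671/680) = 1.9270 (×3); ln(4671/3560) = 0.2716 (×31).
W = 14.201099 / 86 = 0.165.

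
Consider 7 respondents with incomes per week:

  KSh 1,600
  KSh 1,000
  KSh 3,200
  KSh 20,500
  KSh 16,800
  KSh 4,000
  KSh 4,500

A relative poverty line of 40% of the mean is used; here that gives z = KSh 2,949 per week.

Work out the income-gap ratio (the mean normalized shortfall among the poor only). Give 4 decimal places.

Below z: KSh 1,000, KSh 1,600 (q = 2 of N = 7).
Relative gaps: 0.6609, 0.4574; sum = 1.118345.
The income-gap ratio divides by q (the poor only): 1.118345 / 2 = 0.5592.

0.5592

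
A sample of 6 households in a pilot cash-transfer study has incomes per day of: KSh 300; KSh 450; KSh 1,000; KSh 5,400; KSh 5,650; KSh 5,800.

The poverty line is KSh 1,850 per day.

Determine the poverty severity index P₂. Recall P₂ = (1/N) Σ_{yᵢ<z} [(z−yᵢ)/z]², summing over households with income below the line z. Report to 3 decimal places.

Poor units: KSh 300, KSh 450, KSh 1,000 (q = 3 of N = 6).
Gap ratios (z−y)/z: (1850−300)/1850 = 0.8378; (1850−450)/1850 = 0.7568; (1850−1000)/1850 = 0.4595.
Squared: 0.7020; 0.5727; 0.2111.
Sum = 1.485756; P₂ = 1.485756 / 6 = 0.248.

0.248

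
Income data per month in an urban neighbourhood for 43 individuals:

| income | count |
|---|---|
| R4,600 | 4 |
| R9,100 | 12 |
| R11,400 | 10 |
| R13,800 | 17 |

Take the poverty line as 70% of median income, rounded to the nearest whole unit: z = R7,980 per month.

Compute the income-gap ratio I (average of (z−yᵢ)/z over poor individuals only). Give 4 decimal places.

Below z: 4×R4,600 (q = 4 of N = 43).
Shortfall ratios (z−y)/z: 0.4236 (×4); sum = 1.694236.
The income-gap ratio divides by q (the poor only): 1.694236 / 4 = 0.4236.

0.4236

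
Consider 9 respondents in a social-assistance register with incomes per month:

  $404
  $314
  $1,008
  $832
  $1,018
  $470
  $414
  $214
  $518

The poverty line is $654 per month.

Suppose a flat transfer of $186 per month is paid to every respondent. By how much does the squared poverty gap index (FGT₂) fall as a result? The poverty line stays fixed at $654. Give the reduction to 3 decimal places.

0.100

Before: below the line — $214, $314, $404, $414, $470, $518; squared poverty gap index (FGT₂) = 0.12512.
After the $186 transfer: below the line — $400, $500, $590, $600; squared poverty gap index (FGT₂) = 0.02474.
Reduction = 0.12512 − 0.02474 = 0.100.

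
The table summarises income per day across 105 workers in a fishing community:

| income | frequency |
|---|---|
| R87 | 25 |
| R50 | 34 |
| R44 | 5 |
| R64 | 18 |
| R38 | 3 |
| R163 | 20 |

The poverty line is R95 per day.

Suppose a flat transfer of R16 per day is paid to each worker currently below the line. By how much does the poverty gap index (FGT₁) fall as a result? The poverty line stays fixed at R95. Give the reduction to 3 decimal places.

Before: below the line — 3×R38, 5×R44, 34×R50, 18×R64, 25×R87; poverty gap index (FGT₁) = 0.27208.
After the R16 transfer: below the line — 3×R54, 5×R60, 34×R66, 18×R80; poverty gap index (FGT₁) = 0.15579.
Reduction = 0.27208 − 0.15579 = 0.116.

0.116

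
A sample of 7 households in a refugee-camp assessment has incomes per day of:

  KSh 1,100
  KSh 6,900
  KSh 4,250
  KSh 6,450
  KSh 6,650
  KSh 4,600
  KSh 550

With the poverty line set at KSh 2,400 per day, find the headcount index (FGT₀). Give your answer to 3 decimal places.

0.286

2 of the 7 households have income below KSh 2,400.
H = 2/7 = 0.286.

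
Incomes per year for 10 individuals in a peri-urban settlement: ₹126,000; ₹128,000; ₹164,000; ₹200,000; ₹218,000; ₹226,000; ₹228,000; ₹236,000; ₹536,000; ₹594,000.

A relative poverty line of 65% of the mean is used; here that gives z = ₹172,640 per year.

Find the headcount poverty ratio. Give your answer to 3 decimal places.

0.300

3 of the 10 individuals have income below ₹172,640.
H = 3/10 = 0.300.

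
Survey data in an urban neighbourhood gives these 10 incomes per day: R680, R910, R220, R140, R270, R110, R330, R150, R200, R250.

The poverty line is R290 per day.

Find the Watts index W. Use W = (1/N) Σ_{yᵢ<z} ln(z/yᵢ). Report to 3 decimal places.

Below the line: R110, R140, R150, R200, R220, R250, R270 (q = 7 of N = 10).
Log gaps: ln(290/110) = 0.9694; ln(290/140) = 0.7282; ln(290/150) = 0.6592; ln(290/200) = 0.3716; ln(290/220) = 0.2763; ln(290/250) = 0.1484; ln(290/270) = 0.0715.
W = 3.224581 / 10 = 0.322.

0.322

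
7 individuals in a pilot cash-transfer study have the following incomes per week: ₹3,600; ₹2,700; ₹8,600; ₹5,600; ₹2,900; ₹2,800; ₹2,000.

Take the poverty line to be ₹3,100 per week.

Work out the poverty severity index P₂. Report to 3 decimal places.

Below z: ₹2,000, ₹2,700, ₹2,800, ₹2,900 (q = 4 of N = 7).
Relative gaps: (3100−2000)/3100 = 0.3548; (3100−2700)/3100 = 0.1290; (3100−2800)/3100 = 0.0968; (3100−2900)/3100 = 0.0645.
Squared: 0.1259; 0.0166; 0.0094; 0.0042.
Sum = 0.156087; P₂ = 0.156087 / 7 = 0.022.

0.022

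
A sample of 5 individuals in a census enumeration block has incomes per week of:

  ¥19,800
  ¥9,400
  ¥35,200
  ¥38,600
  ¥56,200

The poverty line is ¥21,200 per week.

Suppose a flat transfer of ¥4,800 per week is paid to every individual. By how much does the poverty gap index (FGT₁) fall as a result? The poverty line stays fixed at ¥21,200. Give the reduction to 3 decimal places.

0.058

Before: below the line — ¥9,400, ¥19,800; poverty gap index (FGT₁) = 0.12453.
After the ¥4,800 transfer: below the line — ¥14,200; poverty gap index (FGT₁) = 0.06604.
Reduction = 0.12453 − 0.06604 = 0.058.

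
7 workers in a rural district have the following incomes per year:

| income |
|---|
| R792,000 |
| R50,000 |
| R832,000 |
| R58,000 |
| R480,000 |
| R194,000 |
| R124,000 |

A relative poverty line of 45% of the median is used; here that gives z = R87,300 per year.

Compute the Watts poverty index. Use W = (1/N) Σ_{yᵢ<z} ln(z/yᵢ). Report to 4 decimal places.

Incomes under z: R50,000, R58,000 (q = 2 of N = 7).
ln(z/y) terms: ln(87300/50000) = 0.5573; ln(87300/58000) = 0.4089.
W = 0.966235 / 7 = 0.1380.

0.1380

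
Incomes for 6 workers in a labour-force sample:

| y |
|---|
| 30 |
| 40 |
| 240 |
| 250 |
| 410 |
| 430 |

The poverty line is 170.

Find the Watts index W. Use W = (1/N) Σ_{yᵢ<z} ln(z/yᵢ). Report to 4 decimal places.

Below the line: 30, 40 (q = 2 of N = 6).
Log gaps: ln(170/30) = 1.7346; ln(170/40) = 1.4469.
W = 3.181520 / 6 = 0.5303.

0.5303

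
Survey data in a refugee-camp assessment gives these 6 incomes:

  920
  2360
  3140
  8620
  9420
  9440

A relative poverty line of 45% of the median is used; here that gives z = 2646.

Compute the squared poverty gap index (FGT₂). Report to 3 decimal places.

Incomes under z: 920, 2360 (q = 2 of N = 6).
Shortfall ratios: (2646−920)/2646 = 0.6523; (2646−2360)/2646 = 0.1081.
Squared: 0.4255; 0.0117.
Sum = 0.437185; P₂ = 0.437185 / 6 = 0.073.

0.073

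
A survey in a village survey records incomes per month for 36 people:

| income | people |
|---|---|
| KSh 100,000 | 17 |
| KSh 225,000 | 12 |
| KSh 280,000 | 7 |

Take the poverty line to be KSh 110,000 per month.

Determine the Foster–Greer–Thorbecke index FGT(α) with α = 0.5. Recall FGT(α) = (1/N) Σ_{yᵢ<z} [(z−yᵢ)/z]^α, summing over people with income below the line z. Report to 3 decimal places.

0.142

Below the line: 17×KSh 100,000 (q = 17 of N = 36).
Relative gaps: (110000−100000)/110000 = 0.0909 (×17).
Raised to α = 0.5: 0.30151 (×17).
Sum = 5.125693; FGT(0.5) = 5.125693 / 36 = 0.142.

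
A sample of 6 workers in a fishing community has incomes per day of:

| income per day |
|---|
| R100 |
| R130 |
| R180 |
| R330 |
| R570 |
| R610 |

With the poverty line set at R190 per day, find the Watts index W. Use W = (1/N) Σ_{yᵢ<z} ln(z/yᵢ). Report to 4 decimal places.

Incomes under z: R100, R130, R180 (q = 3 of N = 6).
Log gaps: ln(190/100) = 0.6419; ln(190/130) = 0.3795; ln(190/180) = 0.0541.
W = 1.075411 / 6 = 0.1792.

0.1792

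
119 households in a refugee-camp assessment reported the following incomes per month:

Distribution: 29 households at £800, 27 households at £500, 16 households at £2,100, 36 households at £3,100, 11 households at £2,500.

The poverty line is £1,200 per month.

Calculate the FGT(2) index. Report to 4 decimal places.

0.1043

Below z: 27×£500, 29×£800 (q = 56 of N = 119).
Gap ratios (z−y)/z: (1200−500)/1200 = 0.5833 (×27); (1200−800)/1200 = 0.3333 (×29).
Squared: 0.3403 (×27); 0.1111 (×29).
Sum = 12.409722; P₂ = 12.409722 / 119 = 0.1043.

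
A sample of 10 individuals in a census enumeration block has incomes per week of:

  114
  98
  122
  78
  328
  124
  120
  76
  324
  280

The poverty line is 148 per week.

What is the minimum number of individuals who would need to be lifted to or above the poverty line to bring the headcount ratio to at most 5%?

7

Currently q = 7 of N = 10 are below the line (H = 0.700).
A headcount ratio of at most 5% allows at most ⌊0.05 × 10⌋ = 0 poor individuals.
So at least 7 − 0 = 7 must be lifted.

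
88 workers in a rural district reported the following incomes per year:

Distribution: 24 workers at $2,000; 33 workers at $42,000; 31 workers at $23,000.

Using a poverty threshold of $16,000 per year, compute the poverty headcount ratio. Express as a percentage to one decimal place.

27.3%

24 of the 88 workers have income below $16,000.
H = 24/88 = 27.3%.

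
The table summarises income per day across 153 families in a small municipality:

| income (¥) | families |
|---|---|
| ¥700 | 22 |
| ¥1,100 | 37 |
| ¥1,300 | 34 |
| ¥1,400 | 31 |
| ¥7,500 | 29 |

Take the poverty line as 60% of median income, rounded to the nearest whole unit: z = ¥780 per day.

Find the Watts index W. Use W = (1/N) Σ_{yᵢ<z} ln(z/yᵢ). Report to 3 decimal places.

Poor units: 22×¥700 (q = 22 of N = 153).
ln(z/y) terms: ln(780/700) = 0.1082 (×22).
W = 2.380699 / 153 = 0.016.

0.016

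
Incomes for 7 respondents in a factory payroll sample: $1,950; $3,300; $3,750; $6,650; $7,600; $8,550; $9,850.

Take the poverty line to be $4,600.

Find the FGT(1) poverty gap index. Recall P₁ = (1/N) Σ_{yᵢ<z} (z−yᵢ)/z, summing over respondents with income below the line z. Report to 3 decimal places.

0.149

Incomes under z: $1,950, $3,300, $3,750 (q = 3 of N = 7).
Relative gaps: (4600−1950)/4600 = 0.5761; (4600−3300)/4600 = 0.2826; (4600−3750)/4600 = 0.1848.
Sum of shortfalls = 1.043478; P₁ averages over all N: 1.043478 / 7 = 0.149.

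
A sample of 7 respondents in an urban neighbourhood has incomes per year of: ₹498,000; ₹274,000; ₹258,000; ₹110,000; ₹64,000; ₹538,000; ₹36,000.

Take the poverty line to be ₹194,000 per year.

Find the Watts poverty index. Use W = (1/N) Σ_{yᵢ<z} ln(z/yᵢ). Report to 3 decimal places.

0.480

Incomes under z: ₹36,000, ₹64,000, ₹110,000 (q = 3 of N = 7).
ln(z/y) terms: ln(194000/36000) = 1.6843; ln(194000/64000) = 1.1090; ln(194000/110000) = 0.5674.
W = 3.360692 / 7 = 0.480.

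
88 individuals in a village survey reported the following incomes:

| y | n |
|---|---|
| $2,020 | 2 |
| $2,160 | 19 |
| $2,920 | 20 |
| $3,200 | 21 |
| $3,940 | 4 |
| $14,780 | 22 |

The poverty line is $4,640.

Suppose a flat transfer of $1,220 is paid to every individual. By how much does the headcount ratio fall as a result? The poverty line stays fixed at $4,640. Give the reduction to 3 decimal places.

Before: below the line — 2×$2,020, 19×$2,160, 20×$2,920, 21×$3,200, 4×$3,940; headcount ratio = 0.75000.
After the $1,220 transfer: below the line — 2×$3,240, 19×$3,380, 20×$4,140, 21×$4,420; headcount ratio = 0.70455.
Reduction = 0.75000 − 0.70455 = 0.045.

0.045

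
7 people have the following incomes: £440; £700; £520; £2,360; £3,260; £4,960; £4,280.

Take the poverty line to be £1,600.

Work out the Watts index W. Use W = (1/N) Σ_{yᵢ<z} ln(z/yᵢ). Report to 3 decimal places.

Poor units: £440, £520, £700 (q = 3 of N = 7).
ln(z/y) terms: ln(1600/440) = 1.2910; ln(1600/520) = 1.1239; ln(1600/700) = 0.8267.
W = 3.241593 / 7 = 0.463.

0.463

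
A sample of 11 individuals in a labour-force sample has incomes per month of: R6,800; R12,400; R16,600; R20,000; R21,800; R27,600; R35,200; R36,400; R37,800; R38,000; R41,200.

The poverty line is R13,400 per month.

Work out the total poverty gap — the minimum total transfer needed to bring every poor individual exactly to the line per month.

Below the line: R6,800, R12,400 (q = 2 of N = 11).
Individual gaps: 13400−6800 = 6600; 13400−12400 = 1000.
Aggregate gap = R7,600.

R7,600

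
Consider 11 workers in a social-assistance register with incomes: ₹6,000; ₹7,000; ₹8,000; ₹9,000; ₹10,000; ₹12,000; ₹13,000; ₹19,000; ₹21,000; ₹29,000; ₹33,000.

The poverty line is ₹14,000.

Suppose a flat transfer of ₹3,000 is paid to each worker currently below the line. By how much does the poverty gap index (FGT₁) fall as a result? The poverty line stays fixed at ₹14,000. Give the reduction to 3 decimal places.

Before: below the line — ₹6,000, ₹7,000, ₹8,000, ₹9,000, ₹10,000, ₹12,000, ₹13,000; poverty gap index (FGT₁) = 0.21429.
After the ₹3,000 transfer: below the line — ₹9,000, ₹10,000, ₹11,000, ₹12,000, ₹13,000; poverty gap index (FGT₁) = 0.09740.
Reduction = 0.21429 − 0.09740 = 0.117.

0.117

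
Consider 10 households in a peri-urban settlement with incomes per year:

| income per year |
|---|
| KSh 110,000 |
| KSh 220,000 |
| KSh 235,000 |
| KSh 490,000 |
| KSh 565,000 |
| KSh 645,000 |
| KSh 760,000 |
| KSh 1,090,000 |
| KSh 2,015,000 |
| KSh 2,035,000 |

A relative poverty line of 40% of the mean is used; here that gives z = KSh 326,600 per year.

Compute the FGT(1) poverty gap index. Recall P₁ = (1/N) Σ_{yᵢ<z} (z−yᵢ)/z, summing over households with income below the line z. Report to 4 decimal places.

Below the line: KSh 110,000, KSh 220,000, KSh 235,000 (q = 3 of N = 10).
Shortfall ratios: (326600−110000)/326600 = 0.6632; (326600−220000)/326600 = 0.3264; (326600−235000)/326600 = 0.2805.
Σ = 1.270055. Dividing by the full population N = 10 gives P₁ = 0.1270.

0.1270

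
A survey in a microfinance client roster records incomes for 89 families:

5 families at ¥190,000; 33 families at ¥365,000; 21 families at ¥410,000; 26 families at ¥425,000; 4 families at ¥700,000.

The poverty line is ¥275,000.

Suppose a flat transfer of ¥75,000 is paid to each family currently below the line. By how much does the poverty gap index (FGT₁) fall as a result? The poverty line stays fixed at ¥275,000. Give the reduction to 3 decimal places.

Before: below the line — 5×¥190,000; poverty gap index (FGT₁) = 0.01736.
After the ¥75,000 transfer: below the line — 5×¥265,000; poverty gap index (FGT₁) = 0.00204.
Reduction = 0.01736 − 0.00204 = 0.015.

0.015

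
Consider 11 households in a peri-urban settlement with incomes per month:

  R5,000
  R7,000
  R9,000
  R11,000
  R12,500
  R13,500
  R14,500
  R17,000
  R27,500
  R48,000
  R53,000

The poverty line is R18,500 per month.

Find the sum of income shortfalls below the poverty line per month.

R58,500

Below the line: R5,000, R7,000, R9,000, R11,000, R12,500, R13,500, R14,500, R17,000 (q = 8 of N = 11).
Individual gaps: 18500−5000 = 13500; 18500−7000 = 11500; 18500−9000 = 9500; 18500−11000 = 7500; 18500−12500 = 6000; 18500−13500 = 5000; 18500−14500 = 4000; 18500−17000 = 1500.
Aggregate gap = R58,500.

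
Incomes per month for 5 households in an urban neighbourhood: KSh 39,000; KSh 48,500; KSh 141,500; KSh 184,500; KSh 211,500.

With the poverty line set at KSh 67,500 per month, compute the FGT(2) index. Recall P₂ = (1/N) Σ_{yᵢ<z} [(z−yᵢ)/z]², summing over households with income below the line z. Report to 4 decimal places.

Below z: KSh 39,000, KSh 48,500 (q = 2 of N = 5).
Shortfall ratios: (67500−39000)/67500 = 0.4222; (67500−48500)/67500 = 0.2815.
Squared: 0.1783; 0.0792.
Sum = 0.257503; P₂ = 0.257503 / 5 = 0.0515.

0.0515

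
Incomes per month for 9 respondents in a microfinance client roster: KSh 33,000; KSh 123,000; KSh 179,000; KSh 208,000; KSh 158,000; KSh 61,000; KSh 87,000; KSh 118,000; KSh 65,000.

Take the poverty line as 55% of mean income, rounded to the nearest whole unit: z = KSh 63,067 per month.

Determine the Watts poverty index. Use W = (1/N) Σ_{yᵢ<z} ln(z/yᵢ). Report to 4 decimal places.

0.0757

Poor units: KSh 33,000, KSh 61,000 (q = 2 of N = 9).
ln(z/y) terms: ln(63067/33000) = 0.6477; ln(63067/61000) = 0.0333.
W = 0.681014 / 9 = 0.0757.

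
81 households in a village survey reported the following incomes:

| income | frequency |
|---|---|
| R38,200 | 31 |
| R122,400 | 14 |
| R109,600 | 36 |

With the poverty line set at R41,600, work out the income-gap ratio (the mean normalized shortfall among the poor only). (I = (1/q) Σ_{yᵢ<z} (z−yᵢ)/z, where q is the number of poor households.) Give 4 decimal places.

0.0817

Below z: 31×R38,200 (q = 31 of N = 81).
Shortfall ratios (z−y)/z: 0.0817 (×31); sum = 2.533654.
The income-gap ratio divides by q (the poor only): 2.533654 / 31 = 0.0817.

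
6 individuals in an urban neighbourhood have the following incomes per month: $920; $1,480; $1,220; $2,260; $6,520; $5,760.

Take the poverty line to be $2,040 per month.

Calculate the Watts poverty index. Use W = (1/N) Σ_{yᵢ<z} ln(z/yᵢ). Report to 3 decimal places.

0.272

Incomes under z: $920, $1,220, $1,480 (q = 3 of N = 6).
Log shortfalls: ln(2040/920) = 0.7963; ln(2040/1220) = 0.5141; ln(2040/1480) = 0.3209.
W = 1.631338 / 6 = 0.272.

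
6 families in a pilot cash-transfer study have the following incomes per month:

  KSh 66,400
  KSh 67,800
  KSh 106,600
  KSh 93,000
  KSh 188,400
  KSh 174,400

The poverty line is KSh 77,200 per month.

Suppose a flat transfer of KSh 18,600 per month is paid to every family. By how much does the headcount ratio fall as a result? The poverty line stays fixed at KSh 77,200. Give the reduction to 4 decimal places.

0.3333

Before: below the line — KSh 66,400, KSh 67,800; headcount ratio = 0.333333.
After the KSh 18,600 transfer: below the line — none; headcount ratio = 0.000000.
Reduction = 0.333333 − 0.000000 = 0.3333.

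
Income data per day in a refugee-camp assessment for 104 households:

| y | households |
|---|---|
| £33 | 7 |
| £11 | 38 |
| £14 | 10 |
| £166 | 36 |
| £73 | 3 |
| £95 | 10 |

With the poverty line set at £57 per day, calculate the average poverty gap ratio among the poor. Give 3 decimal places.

Below the line: 38×£11, 10×£14, 7×£33 (q = 55 of N = 104).
Relative gaps: 0.8070 (×38), 0.7544 (×10), 0.4211 (×7); sum = 41.157895.
I averages over the q = 55 poor units only: 41.157895 / 55 = 0.748.

0.748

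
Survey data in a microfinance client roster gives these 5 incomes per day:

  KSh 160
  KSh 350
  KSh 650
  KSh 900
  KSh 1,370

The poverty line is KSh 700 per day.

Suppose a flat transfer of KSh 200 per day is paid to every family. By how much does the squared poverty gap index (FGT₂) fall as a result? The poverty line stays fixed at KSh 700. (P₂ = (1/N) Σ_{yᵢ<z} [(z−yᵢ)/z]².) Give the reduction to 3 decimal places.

0.114

Before: below the line — KSh 160, KSh 350, KSh 650; squared poverty gap index (FGT₂) = 0.17004.
After the KSh 200 transfer: below the line — KSh 360, KSh 550; squared poverty gap index (FGT₂) = 0.05637.
Reduction = 0.17004 − 0.05637 = 0.114.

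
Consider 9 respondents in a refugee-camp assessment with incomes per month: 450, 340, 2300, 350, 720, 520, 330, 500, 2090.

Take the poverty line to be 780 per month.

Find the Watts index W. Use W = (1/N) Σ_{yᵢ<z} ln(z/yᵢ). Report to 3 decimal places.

Poor units: 330, 340, 350, 450, 500, 520, 720 (q = 7 of N = 9).
Log gaps: ln(780/330) = 0.8602; ln(780/340) = 0.8303; ln(780/350) = 0.8014; ln(780/450) = 0.5500; ln(780/500) = 0.4447; ln(780/520) = 0.4055; ln(780/720) = 0.0800.
W = 3.972150 / 9 = 0.441.

0.441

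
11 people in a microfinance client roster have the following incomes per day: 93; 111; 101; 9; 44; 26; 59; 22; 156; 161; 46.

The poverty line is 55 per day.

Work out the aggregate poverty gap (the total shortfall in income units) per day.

Below z: 9, 22, 26, 44, 46 (q = 5 of N = 11).
Individual gaps: 55−9 = 46; 55−22 = 33; 55−26 = 29; 55−44 = 11; 55−46 = 9.
Aggregate gap = 128.

128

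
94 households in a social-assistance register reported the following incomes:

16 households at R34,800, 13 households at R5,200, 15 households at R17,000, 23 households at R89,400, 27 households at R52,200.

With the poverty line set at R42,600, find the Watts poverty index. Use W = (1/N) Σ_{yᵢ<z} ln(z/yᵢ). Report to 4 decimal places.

0.4719

Below z: 13×R5,200, 15×R17,000, 16×R34,800 (q = 44 of N = 94).
ln(z/y) terms: ln(42600/5200) = 2.1032 (×13); ln(42600/17000) = 0.9186 (×15); ln(42600/34800) = 0.2022 (×16).
W = 44.356947 / 94 = 0.4719.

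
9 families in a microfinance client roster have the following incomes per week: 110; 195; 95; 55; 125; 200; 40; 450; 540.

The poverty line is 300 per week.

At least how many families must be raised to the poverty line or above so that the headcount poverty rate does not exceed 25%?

5

7 of the 9 families are poor, so H = 7/9 = 0.778.
A headcount ratio of at most 25% allows at most ⌊0.25 × 9⌋ = 2 poor families.
So at least 7 − 2 = 5 must be lifted.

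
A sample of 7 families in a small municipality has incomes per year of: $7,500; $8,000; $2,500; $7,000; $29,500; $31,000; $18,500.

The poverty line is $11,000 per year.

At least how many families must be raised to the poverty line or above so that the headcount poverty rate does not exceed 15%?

3

Currently q = 4 of N = 7 are below the line (H = 0.571).
A headcount ratio of at most 15% allows at most ⌊0.15 × 7⌋ = 1 poor families.
So at least 4 − 1 = 3 must be lifted.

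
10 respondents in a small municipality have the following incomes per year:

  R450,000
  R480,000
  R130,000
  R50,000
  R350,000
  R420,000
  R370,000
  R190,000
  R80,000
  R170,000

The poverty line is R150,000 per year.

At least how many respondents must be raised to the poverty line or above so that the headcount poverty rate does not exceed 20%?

1

3 of the 10 respondents are poor, so H = 3/10 = 0.300.
A headcount ratio of at most 20% allows at most ⌊0.20 × 10⌋ = 2 poor respondents.
So at least 3 − 2 = 1 must be lifted.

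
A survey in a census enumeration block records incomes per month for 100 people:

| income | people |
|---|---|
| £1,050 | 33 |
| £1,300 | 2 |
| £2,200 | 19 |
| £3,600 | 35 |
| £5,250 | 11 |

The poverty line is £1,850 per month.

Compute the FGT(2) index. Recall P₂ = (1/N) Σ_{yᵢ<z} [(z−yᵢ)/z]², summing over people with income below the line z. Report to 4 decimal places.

0.0635

Poor units: 33×£1,050, 2×£1,300 (q = 35 of N = 100).
Gap ratios (z−y)/z: (1850−1050)/1850 = 0.4324 (×33); (1850−1300)/1850 = 0.2973 (×2).
Squared: 0.1870 (×33); 0.0884 (×2).
Sum = 6.347699; P₂ = 6.347699 / 100 = 0.0635.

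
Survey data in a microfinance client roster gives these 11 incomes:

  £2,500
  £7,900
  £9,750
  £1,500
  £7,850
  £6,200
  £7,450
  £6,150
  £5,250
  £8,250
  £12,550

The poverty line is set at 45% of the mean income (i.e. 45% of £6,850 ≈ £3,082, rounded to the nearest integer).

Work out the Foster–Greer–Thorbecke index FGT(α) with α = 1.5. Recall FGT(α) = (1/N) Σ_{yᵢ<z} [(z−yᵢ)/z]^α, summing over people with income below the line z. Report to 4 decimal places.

Incomes under z: £1,500, £2,500 (q = 2 of N = 11).
Normalized shortfalls: (3082−1500)/3082 = 0.5133; (3082−2500)/3082 = 0.1888.
Raised to α = 1.5: 0.36776; 0.08206.
Sum = 0.449818; FGT(1.5) = 0.449818 / 11 = 0.0409.

0.0409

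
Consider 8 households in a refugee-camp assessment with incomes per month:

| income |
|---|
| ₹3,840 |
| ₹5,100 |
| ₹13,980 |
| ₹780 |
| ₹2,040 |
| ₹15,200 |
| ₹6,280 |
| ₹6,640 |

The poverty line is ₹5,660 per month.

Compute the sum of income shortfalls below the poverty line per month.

Below z: ₹780, ₹2,040, ₹3,840, ₹5,100 (q = 4 of N = 8).
Individual gaps: 5660−780 = 4880; 5660−2040 = 3620; 5660−3840 = 1820; 5660−5100 = 560.
Aggregate gap = ₹10,880.

₹10,880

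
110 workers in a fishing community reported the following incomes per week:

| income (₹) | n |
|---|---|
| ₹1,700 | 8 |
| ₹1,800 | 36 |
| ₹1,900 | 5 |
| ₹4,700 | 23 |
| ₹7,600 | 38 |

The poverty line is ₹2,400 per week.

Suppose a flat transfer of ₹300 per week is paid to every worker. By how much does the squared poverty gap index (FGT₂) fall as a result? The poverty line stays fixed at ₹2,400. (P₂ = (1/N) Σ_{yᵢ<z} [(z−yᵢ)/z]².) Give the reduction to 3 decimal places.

Before: below the line — 8×₹1,700, 36×₹1,800, 5×₹1,900; squared poverty gap index (FGT₂) = 0.02861.
After the ₹300 transfer: below the line — 8×₹2,000, 36×₹2,100, 5×₹2,200; squared poverty gap index (FGT₂) = 0.00745.
Reduction = 0.02861 − 0.00745 = 0.021.

0.021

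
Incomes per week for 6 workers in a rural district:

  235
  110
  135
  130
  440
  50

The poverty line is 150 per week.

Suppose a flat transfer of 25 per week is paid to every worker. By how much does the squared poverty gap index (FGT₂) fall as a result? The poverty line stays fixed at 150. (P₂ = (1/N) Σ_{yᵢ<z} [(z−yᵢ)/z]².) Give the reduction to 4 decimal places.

Before: below the line — 50, 110, 130, 135; squared poverty gap index (FGT₂) = 0.090556.
After the 25 transfer: below the line — 75, 135; squared poverty gap index (FGT₂) = 0.043333.
Reduction = 0.090556 − 0.043333 = 0.0472.

0.0472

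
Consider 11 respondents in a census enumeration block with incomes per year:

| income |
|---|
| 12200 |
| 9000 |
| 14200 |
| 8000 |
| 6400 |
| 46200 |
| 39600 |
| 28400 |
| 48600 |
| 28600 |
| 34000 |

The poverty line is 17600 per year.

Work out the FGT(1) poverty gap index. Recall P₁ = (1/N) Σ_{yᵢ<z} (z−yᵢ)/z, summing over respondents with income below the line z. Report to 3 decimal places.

Poor units: 6400, 8000, 9000, 12200, 14200 (q = 5 of N = 11).
Normalized shortfalls: (17600−6400)/17600 = 0.6364; (17600−8000)/17600 = 0.5455; (17600−9000)/17600 = 0.4886; (17600−12200)/17600 = 0.3068; (17600−14200)/17600 = 0.1932.
Sum of shortfalls = 2.170455; P₁ averages over all N: 2.170455 / 11 = 0.197.

0.197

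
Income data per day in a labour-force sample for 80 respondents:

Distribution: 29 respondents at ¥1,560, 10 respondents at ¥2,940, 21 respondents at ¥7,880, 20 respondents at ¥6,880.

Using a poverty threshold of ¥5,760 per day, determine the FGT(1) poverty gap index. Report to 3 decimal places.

Below z: 29×¥1,560, 10×¥2,940 (q = 39 of N = 80).
Relative gaps: (5760−1560)/5760 = 0.7292 (×29); (5760−2940)/5760 = 0.4896 (×10).
Σ = 26.041667. Dividing by the full population N = 80 gives P₁ = 0.326.

0.326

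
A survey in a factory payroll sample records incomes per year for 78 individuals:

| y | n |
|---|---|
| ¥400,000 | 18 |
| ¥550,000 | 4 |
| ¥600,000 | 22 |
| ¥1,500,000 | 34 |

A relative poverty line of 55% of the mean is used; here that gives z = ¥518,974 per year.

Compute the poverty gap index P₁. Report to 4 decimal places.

0.0529

Poor units: 18×¥400,000 (q = 18 of N = 78).
Shortfall ratios: (518974−400000)/518974 = 0.2292 (×18).
Sum of shortfalls = 4.126473; P₁ averages over all N: 4.126473 / 78 = 0.0529.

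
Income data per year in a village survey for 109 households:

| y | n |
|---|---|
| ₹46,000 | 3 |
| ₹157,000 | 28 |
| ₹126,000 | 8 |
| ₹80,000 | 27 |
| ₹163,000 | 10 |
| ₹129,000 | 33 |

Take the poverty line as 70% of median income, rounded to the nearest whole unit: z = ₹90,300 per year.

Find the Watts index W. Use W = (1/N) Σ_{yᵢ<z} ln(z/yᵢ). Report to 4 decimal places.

0.0486

Poor units: 3×₹46,000, 27×₹80,000 (q = 30 of N = 109).
Log shortfalls: ln(90300/46000) = 0.6745 (×3); ln(90300/80000) = 0.1211 (×27).
W = 5.293480 / 109 = 0.0486.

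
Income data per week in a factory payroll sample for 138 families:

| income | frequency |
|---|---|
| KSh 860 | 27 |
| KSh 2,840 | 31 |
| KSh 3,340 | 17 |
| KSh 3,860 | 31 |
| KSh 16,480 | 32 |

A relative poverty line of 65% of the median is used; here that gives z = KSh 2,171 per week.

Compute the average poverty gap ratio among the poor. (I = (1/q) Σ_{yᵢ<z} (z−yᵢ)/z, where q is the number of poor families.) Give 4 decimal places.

0.6039

Incomes under z: 27×KSh 860 (q = 27 of N = 138).
Relative gaps: 0.6039 (×27); sum = 16.304468.
I averages over the q = 27 poor units only: 16.304468 / 27 = 0.6039.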